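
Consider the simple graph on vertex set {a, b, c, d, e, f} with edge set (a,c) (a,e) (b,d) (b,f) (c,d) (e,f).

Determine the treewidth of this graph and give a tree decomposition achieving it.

The largest bag has 3 vertices, giving width 2; this decomposition certifies tw(G) ≤ 2. The edges d–c–a–e–f–b–d form a cycle, so G is not a tree and its treewidth is at least 2. The upper and lower bounds meet at 2, so that is the treewidth.

Treewidth 2.
One optimal decomposition is:
Bags: B1 = {a, c, d}  B2 = {a, d, e}  B3 = {d, e, f}  B4 = {b, d, f}
Tree: B1–B2, B2–B3, B3–B4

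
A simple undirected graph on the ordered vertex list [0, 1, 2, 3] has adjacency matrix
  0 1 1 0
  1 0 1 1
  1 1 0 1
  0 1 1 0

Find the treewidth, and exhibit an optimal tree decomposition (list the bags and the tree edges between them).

Every bag has size at most 3, so the width is 3 − 1 = 2 and tw(G) ≤ 2. Conversely, {0, 1, 2} is a clique of size 3, and the vertices of any clique must share a bag in every tree decomposition; so some bag has ≥ 3 vertices and tw(G) ≥ 2. Therefore the treewidth is 2.

Treewidth 2.
Bags: B1 = {0, 1, 2}  B2 = {1, 2, 3}
Tree: B1–B2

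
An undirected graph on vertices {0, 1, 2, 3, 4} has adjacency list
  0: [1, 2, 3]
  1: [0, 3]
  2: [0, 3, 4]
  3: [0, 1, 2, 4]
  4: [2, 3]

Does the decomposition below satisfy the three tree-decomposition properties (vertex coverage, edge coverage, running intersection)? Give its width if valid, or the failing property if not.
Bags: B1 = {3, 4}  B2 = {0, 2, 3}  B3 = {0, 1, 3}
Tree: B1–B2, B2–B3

A tree decomposition must satisfy three properties: every vertex lies in some bag; for every edge, both endpoints lie together in some bag; and for every vertex, the bags containing it form a connected subtree. Here edge (2,4) lies in no bag, so the decomposition is invalid.

No — edge (2,4) lies in no bag.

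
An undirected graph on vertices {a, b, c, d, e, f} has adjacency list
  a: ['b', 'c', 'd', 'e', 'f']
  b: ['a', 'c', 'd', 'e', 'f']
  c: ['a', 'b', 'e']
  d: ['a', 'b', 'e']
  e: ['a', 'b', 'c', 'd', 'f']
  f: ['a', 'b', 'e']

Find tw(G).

3

A width-3 tree decomposition is:
Bags: B1 = {a, b, e, f}  B2 = {a, b, c, e}  B3 = {a, b, d, e}
Tree: B1–B2, B1–B3
The largest bag has 4 vertices, giving width 3; this decomposition certifies tw(G) ≤ 3. Conversely, {a, b, d, e} is a clique of size 4, and the vertices of any clique must share a bag in every tree decomposition; so some bag has ≥ 4 vertices and tw(G) ≥ 3. The upper and lower bounds meet at 3, so that is the treewidth.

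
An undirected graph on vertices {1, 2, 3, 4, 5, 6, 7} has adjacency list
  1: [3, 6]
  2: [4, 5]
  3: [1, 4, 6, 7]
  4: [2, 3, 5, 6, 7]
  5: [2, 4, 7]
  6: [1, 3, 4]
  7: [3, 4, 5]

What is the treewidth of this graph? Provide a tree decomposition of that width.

Treewidth 2.
One optimal decomposition is:
Bags: B1 = {4, 5, 7}  B2 = {3, 4, 7}  B3 = {3, 4, 6}  B4 = {2, 4, 5}  B5 = {1, 3, 6}
Tree: B1–B2, B2–B3, B1–B4, B3–B5

The largest bag has 3 vertices, giving width 2; this decomposition certifies tw(G) ≤ 2. For the lower bound, the 3 vertices {1, 3, 6} are pairwise adjacent, and any tree decomposition puts a clique entirely inside one bag — forcing width ≥ 2. Combining the bounds, tw(G) = 2.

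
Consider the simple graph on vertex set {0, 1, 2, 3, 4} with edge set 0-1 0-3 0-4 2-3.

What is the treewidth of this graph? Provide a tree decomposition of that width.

Treewidth 1.
Bags: B1 = {0, 3}  B2 = {2, 3}  B3 = {0, 1}  B4 = {0, 4}
Tree: B1–B2, B1–B3, B1–B4

The largest bag has 2 vertices, giving width 1; this decomposition certifies tw(G) ≤ 1. G has an edge, so its treewidth is at least 1. Therefore the treewidth is 1.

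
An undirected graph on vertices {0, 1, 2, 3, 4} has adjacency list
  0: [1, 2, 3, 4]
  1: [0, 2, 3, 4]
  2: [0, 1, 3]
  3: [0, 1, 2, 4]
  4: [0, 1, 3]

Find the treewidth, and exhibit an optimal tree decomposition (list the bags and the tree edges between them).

Every bag has size at most 4, so the width is 4 − 1 = 3 and tw(G) ≤ 3. On the other hand G contains the 4-clique {0, 1, 2, 3}. A clique must lie in a single bag of any decomposition, so no decomposition can have width below 3. The upper and lower bounds meet at 3, so that is the treewidth.

Treewidth 3.
One such decomposition:
Bags: B1 = {0, 1, 3, 4}  B2 = {0, 1, 2, 3}
Tree: B1–B2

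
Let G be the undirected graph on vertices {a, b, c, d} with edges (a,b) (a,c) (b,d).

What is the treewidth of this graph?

1

A width-1 tree decomposition is:
Bags: B1 = {b, d}  B2 = {a, b}  B3 = {a, c}
Tree: B1–B2, B2–B3
The largest bag has 2 vertices, giving width 1; this decomposition certifies tw(G) ≤ 1. Since G has at least one edge (e.g. d–b), it is not an edgeless graph, so tw(G) ≥ 1. Hence tw(G) = 1 exactly.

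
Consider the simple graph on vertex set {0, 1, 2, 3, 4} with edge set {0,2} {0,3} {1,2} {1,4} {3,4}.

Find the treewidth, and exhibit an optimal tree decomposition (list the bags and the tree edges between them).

Treewidth 2.
One such decomposition:
Bags: B1 = {1, 2, 4}  B2 = {2, 3, 4}  B3 = {0, 2, 3}
Tree: B1–B2, B2–B3

The largest bag has 3 vertices, giving width 2; this decomposition certifies tw(G) ≤ 2. The edges 2–1–4–3–0–2 form a cycle, so G is not a tree and its treewidth is at least 2. Combining the bounds, tw(G) = 2.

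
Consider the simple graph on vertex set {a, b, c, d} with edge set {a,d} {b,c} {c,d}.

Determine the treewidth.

A width-1 tree decomposition is:
Bags: B1 = {c, d}  B2 = {a, d}  B3 = {b, c}
Tree: B1–B2, B1–B3
Every bag has size at most 2, so the width is 2 − 1 = 1 and tw(G) ≤ 1. Any graph with an edge has treewidth ≥ 1, and G has the edge d–c. Combining the bounds, tw(G) = 1.

1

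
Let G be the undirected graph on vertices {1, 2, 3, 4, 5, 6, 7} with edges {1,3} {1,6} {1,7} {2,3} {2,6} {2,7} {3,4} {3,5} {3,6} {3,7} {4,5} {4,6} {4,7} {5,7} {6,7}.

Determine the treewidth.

3

A width-3 tree decomposition is:
Bags: B1 = {2, 3, 6, 7}  B2 = {3, 4, 6, 7}  B3 = {1, 3, 6, 7}  B4 = {3, 4, 5, 7}
Tree: B1–B2, B1–B3, B2–B4
Every bag has size at most 4, so the width is 4 − 1 = 3 and tw(G) ≤ 3. Conversely, {3, 4, 5, 7} is a clique of size 4, and the vertices of any clique must share a bag in every tree decomposition; so some bag has ≥ 4 vertices and tw(G) ≥ 3. Therefore the treewidth is 3.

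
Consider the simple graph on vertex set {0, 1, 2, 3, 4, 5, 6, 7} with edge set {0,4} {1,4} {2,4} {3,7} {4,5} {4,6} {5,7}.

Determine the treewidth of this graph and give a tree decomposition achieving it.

Each bag holds 2 vertices, so the decomposition has width 1, which upper-bounds the treewidth. G has an edge, so its treewidth is at least 1. Therefore the treewidth is 1.

Treewidth 1.
Bags: B1 = {5, 7}  B2 = {4, 5}  B3 = {2, 4}  B4 = {4, 6}  B5 = {0, 4}  B6 = {1, 4}  B7 = {3, 7}
Tree: B1–B2, B2–B3, B3–B4, B4–B5, B2–B6, B1–B7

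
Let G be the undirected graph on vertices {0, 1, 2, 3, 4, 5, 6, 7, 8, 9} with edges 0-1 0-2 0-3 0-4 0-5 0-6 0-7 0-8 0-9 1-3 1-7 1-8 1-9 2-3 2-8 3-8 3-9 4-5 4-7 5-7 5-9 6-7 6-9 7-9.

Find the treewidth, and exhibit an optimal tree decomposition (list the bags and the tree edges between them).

Treewidth 3.
One such decomposition:
Bags: B1 = {0, 1, 7, 9}  B2 = {0, 5, 7, 9}  B3 = {0, 1, 3, 9}  B4 = {0, 1, 3, 8}  B5 = {0, 4, 5, 7}  B6 = {0, 6, 7, 9}  B7 = {0, 2, 3, 8}
Tree: B1–B2, B1–B3, B3–B4, B2–B5, B1–B6, B4–B7

The largest bag has 4 vertices, giving width 3; this decomposition certifies tw(G) ≤ 3. On the other hand G contains the 4-clique {0, 1, 3, 8}. A clique must lie in a single bag of any decomposition, so no decomposition can have width below 3. Hence tw(G) = 3 exactly.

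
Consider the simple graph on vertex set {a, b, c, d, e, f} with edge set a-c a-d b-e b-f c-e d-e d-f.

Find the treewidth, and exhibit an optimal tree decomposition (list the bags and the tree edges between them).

Treewidth 2.
One such decomposition:
Bags: B1 = {a, c, e}  B2 = {a, d, e}  B3 = {b, d, e}  B4 = {b, d, f}
Tree: B1–B2, B2–B3, B3–B4

The largest bag has 3 vertices, giving width 2; this decomposition certifies tw(G) ≤ 2. Since c–a–d–e–c is a cycle in G, G is not acyclic. Forests are exactly the graphs of treewidth ≤ 1, so tw(G) ≥ 2. Combining the bounds, tw(G) = 2.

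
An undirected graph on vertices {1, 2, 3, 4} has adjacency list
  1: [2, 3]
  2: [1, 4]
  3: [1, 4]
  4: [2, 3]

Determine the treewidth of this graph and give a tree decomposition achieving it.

The largest bag has 3 vertices, giving width 2; this decomposition certifies tw(G) ≤ 2. Since 3–1–2–4–3 is a cycle in G, G is not acyclic. Forests are exactly the graphs of treewidth ≤ 1, so tw(G) ≥ 2. The upper and lower bounds meet at 2, so that is the treewidth.

Treewidth 2.
One optimal decomposition is:
Bags: B1 = {1, 2, 3}  B2 = {2, 3, 4}
Tree: B1–B2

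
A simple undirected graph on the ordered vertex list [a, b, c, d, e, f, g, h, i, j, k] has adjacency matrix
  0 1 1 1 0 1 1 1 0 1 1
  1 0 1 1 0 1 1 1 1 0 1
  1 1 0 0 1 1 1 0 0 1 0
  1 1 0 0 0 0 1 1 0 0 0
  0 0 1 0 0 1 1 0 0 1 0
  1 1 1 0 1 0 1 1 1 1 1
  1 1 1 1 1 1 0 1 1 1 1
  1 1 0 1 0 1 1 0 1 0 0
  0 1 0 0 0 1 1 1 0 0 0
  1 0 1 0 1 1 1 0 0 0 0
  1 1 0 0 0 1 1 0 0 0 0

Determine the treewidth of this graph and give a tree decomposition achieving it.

Treewidth 4.
One such decomposition:
Bags: B1 = {a, b, d, g, h}  B2 = {a, b, f, g, h}  B3 = {a, b, c, f, g}  B4 = {b, f, g, h, i}  B5 = {a, c, f, g, j}  B6 = {a, b, f, g, k}  B7 = {c, e, f, g, j}
Tree: B1–B2, B2–B3, B2–B4, B3–B5, B2–B6, B5–B7

Each bag holds 5 vertices, so the decomposition has width 4, which upper-bounds the treewidth. Conversely, {a, b, d, g, h} is a clique of size 5, and the vertices of any clique must share a bag in every tree decomposition; so some bag has ≥ 5 vertices and tw(G) ≥ 4. Hence tw(G) = 4 exactly.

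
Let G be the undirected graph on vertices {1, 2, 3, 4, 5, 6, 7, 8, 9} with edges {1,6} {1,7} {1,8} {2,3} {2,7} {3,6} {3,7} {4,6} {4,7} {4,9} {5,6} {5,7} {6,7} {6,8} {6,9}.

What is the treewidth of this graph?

A width-2 tree decomposition is:
Bags: B1 = {1, 6, 7}  B2 = {1, 6, 8}  B3 = {4, 6, 7}  B4 = {3, 6, 7}  B5 = {2, 3, 7}  B6 = {5, 6, 7}  B7 = {4, 6, 9}
Tree: B1–B2, B1–B3, B3–B4, B4–B5, B3–B6, B3–B7
Every bag has size at most 3, so the width is 3 − 1 = 2 and tw(G) ≤ 2. On the other hand G contains the 3-clique {2, 3, 7}. A clique must lie in a single bag of any decomposition, so no decomposition can have width below 2. Therefore the treewidth is 2.

2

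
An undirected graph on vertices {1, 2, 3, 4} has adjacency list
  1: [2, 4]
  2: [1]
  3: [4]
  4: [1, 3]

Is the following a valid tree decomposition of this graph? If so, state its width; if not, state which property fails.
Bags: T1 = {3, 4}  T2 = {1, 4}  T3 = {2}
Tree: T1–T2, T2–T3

No — edge (1,2) lies in no bag.

A tree decomposition must satisfy three properties: every vertex lies in some bag; for every edge, both endpoints lie together in some bag; and for every vertex, the bags containing it form a connected subtree. Here edge (1,2) lies in no bag, so the decomposition is invalid.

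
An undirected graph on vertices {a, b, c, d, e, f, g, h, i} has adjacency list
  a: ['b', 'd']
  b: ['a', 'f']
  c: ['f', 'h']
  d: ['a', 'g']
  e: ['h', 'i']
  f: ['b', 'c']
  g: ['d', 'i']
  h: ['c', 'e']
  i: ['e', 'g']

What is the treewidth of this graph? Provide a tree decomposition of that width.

Each bag holds 3 vertices, so the decomposition has width 2, which upper-bounds the treewidth. The edges i–e–h–c–f–b–a–d–g–i form a cycle, so G is not a tree and its treewidth is at least 2. Therefore the treewidth is 2.

Treewidth 2.
Bags: B1 = {e, h, i}  B2 = {c, h, i}  B3 = {c, f, i}  B4 = {b, f, i}  B5 = {a, b, i}  B6 = {a, d, i}  B7 = {d, g, i}
Tree: B1–B2, B2–B3, B3–B4, B4–B5, B5–B6, B6–B7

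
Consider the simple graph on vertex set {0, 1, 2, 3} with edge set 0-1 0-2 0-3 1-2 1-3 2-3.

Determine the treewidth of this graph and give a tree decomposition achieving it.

Treewidth 3.
One such decomposition:
Bags: B1 = {0, 1, 2, 3}
Tree: (single bag)

With just one bag of size 4, the width is 4 − 1 = 3, so tw(G) ≤ 3. On the other hand G contains the 4-clique {0, 1, 2, 3}. A clique must lie in a single bag of any decomposition, so no decomposition can have width below 3. The upper and lower bounds meet at 3, so that is the treewidth.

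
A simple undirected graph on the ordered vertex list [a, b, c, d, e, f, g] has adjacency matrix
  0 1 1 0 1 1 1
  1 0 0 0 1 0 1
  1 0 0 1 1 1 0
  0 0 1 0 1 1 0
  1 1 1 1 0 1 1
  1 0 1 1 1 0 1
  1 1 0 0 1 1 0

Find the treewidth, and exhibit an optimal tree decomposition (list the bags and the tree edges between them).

Treewidth 3.
One such decomposition:
Bags: B1 = {c, d, e, f}  B2 = {a, c, e, f}  B3 = {a, e, f, g}  B4 = {a, b, e, g}
Tree: B1–B2, B2–B3, B3–B4

The largest bag has 4 vertices, giving width 3; this decomposition certifies tw(G) ≤ 3. On the other hand G contains the 4-clique {a, e, f, g}. A clique must lie in a single bag of any decomposition, so no decomposition can have width below 3. Combining the bounds, tw(G) = 3.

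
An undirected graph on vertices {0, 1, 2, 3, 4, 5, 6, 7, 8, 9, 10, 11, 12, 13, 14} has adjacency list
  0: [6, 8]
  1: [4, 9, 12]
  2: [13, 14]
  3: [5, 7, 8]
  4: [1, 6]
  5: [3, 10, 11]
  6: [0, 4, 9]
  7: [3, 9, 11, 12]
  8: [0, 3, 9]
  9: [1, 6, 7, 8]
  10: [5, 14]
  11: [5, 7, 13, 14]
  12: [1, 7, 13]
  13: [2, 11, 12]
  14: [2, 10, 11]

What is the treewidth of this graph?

A width-3 tree decomposition is:
Bags: B1 = {2, 10, 13, 14}  B2 = {10, 11, 13, 14}  B3 = {5, 10, 11, 13}  B4 = {5, 11, 12, 13}  B5 = {5, 7, 11, 12}  B6 = {3, 5, 7, 12}  B7 = {1, 3, 7, 12}  B8 = {1, 3, 7, 9}  B9 = {1, 3, 8, 9}  B10 = {1, 4, 8, 9}  B11 = {4, 6, 8, 9}  B12 = {0, 4, 6, 8}
Tree: B1–B2, B2–B3, B3–B4, B4–B5, B5–B6, B6–B7, B7–B8, B8–B9, B9–B10, B10–B11, B11–B12
Every bag has size at most 4, so the width is 4 − 1 = 3 and tw(G) ≤ 3. For the lower bound: the 4 vertex sets {2,10,14}, {13}, {11}, {3,5,7,12} are disjoint, each induces a connected subgraph, and every pair is joined by at least one edge of G. Contracting each set to a single vertex therefore yields K_{4} as a minor, and since treewidth is minor-monotone, tw(G) ≥ tw(K_{4}) = 3. The upper and lower bounds meet at 3, so that is the treewidth.

3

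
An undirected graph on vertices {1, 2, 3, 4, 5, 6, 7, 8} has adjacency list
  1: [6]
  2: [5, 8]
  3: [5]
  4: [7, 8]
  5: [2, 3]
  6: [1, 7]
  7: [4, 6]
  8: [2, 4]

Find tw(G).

1

A width-1 tree decomposition is:
Bags: B1 = {3, 5}  B2 = {2, 5}  B3 = {2, 8}  B4 = {4, 8}  B5 = {4, 7}  B6 = {6, 7}  B7 = {1, 6}
Tree: B1–B2, B2–B3, B3–B4, B4–B5, B5–B6, B6–B7
The largest bag has 2 vertices, giving width 1; this decomposition certifies tw(G) ≤ 1. Any graph with an edge has treewidth ≥ 1, and G has the edge 3–5. Therefore the treewidth is 1.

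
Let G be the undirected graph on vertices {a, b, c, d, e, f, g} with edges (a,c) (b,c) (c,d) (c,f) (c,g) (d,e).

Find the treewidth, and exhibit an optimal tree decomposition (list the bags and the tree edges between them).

Every bag has size at most 2, so the width is 2 − 1 = 1 and tw(G) ≤ 1. Any graph with an edge has treewidth ≥ 1, and G has the edge c–d. The upper and lower bounds meet at 1, so that is the treewidth.

Treewidth 1.
One optimal decomposition is:
Bags: B1 = {c, d}  B2 = {c, f}  B3 = {d, e}  B4 = {a, c}  B5 = {b, c}  B6 = {c, g}
Tree: B1–B2, B1–B3, B1–B4, B4–B5, B4–B6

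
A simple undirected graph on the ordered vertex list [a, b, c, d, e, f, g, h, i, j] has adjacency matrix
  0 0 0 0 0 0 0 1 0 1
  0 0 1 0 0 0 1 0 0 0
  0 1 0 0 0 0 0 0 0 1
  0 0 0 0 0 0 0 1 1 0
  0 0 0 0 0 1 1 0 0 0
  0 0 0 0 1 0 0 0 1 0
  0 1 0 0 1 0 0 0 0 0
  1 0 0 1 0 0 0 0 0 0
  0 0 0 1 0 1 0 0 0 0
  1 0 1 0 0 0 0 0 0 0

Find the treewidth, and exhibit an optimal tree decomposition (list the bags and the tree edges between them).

Treewidth 2.
One optimal decomposition is:
Bags: B1 = {d, h, i}  B2 = {a, h, i}  B3 = {a, i, j}  B4 = {c, i, j}  B5 = {b, c, i}  B6 = {b, g, i}  B7 = {e, g, i}  B8 = {e, f, i}
Tree: B1–B2, B2–B3, B3–B4, B4–B5, B5–B6, B6–B7, B7–B8

Each bag holds 3 vertices, so the decomposition has width 2, which upper-bounds the treewidth. Since i–d–h–a–j–c–b–g–e–f–i is a cycle in G, G is not acyclic. Forests are exactly the graphs of treewidth ≤ 1, so tw(G) ≥ 2. The upper and lower bounds meet at 2, so that is the treewidth.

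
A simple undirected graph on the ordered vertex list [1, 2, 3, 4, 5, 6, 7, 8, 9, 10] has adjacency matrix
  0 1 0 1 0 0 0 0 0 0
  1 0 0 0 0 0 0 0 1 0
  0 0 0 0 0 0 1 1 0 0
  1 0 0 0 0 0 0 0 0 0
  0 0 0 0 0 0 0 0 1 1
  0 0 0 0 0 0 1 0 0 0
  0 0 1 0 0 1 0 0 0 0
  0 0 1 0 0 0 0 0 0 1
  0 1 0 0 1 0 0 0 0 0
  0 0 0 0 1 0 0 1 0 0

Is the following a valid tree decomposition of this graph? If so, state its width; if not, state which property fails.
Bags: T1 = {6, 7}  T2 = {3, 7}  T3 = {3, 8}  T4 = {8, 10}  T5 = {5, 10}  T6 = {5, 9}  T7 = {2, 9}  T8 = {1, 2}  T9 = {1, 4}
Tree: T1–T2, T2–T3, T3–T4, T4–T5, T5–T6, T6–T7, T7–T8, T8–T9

Yes; width 1.

Every vertex of G appears in some bag (union = {1, 2, 3, 4, 5, 6, 7, 8, 9, 10}); every edge is covered by a bag; and for each vertex v the set of bags containing v is connected in the bag tree. The decomposition is therefore valid. The largest bag has 2 vertices, so the width is 1.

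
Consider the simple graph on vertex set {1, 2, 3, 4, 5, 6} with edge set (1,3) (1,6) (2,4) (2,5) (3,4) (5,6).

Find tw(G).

2

A width-2 tree decomposition is:
Bags: B1 = {2, 3, 4}  B2 = {1, 2, 3}  B3 = {1, 2, 6}  B4 = {2, 5, 6}
Tree: B1–B2, B2–B3, B3–B4
Each bag holds 3 vertices, so the decomposition has width 2, which upper-bounds the treewidth. Since 2–4–3–1–6–5–2 is a cycle in G, G is not acyclic. Forests are exactly the graphs of treewidth ≤ 1, so tw(G) ≥ 2. Therefore the treewidth is 2.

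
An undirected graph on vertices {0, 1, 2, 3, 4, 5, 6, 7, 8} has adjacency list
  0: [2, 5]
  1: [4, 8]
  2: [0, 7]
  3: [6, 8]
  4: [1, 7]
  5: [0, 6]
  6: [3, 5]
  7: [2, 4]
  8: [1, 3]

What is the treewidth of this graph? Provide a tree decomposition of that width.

Treewidth 2.
Bags: B1 = {0, 5, 6}  B2 = {0, 2, 6}  B3 = {2, 6, 7}  B4 = {4, 6, 7}  B5 = {1, 4, 6}  B6 = {1, 6, 8}  B7 = {3, 6, 8}
Tree: B1–B2, B2–B3, B3–B4, B4–B5, B5–B6, B6–B7

Each bag holds 3 vertices, so the decomposition has width 2, which upper-bounds the treewidth. For the lower bound, G contains the cycle 6–5–0–2–7–4–1–8–3–6, so G is not a forest; only forests have treewidth ≤ 1, hence tw(G) ≥ 2. The upper and lower bounds meet at 2, so that is the treewidth.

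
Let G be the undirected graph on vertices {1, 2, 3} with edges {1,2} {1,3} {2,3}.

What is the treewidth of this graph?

A width-2 tree decomposition is:
Bags: B1 = {1, 2, 3}
Tree: (single bag)
A single bag containing all 3 vertices is trivially a valid decomposition of width 2. On the other hand G contains the 3-clique {1, 2, 3}. A clique must lie in a single bag of any decomposition, so no decomposition can have width below 2. Combining the bounds, tw(G) = 2.

2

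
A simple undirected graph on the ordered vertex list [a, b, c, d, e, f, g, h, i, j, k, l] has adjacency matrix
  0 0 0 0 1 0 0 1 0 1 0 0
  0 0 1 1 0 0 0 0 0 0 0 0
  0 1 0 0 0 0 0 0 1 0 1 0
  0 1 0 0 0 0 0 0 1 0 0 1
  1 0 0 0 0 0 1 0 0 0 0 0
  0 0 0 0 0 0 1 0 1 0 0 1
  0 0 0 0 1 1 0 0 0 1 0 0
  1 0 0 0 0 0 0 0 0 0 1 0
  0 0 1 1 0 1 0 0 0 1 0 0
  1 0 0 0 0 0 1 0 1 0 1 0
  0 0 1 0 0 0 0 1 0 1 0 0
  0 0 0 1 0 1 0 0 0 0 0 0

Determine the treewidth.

3

A width-3 tree decomposition is:
Bags: B1 = {b, d, f, l}  B2 = {b, d, f, i}  B3 = {b, c, f, i}  B4 = {c, f, g, i}  B5 = {c, g, i, j}  B6 = {c, g, j, k}  B7 = {e, g, j, k}  B8 = {a, e, j, k}  B9 = {a, e, h, k}
Tree: B1–B2, B2–B3, B3–B4, B4–B5, B5–B6, B6–B7, B7–B8, B8–B9
The largest bag has 4 vertices, giving width 3; this decomposition certifies tw(G) ≤ 3. For the lower bound: the 4 vertex sets {b,d,l}, {f}, {i}, {c,g,j,k} are disjoint, each induces a connected subgraph, and every pair is joined by at least one edge of G. Contracting each set to a single vertex therefore yields K_{4} as a minor, and since treewidth is minor-monotone, tw(G) ≥ tw(K_{4}) = 3. Combining the bounds, tw(G) = 3.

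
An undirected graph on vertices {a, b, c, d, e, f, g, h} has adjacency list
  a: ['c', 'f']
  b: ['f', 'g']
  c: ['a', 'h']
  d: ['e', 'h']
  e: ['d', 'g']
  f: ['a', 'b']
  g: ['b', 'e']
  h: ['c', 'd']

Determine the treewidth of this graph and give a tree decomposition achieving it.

Treewidth 2.
One such decomposition:
Bags: B1 = {b, e, g}  B2 = {b, d, e}  B3 = {b, d, h}  B4 = {b, c, h}  B5 = {a, b, c}  B6 = {a, b, f}
Tree: B1–B2, B2–B3, B3–B4, B4–B5, B5–B6

The largest bag has 3 vertices, giving width 2; this decomposition certifies tw(G) ≤ 2. For the lower bound, G contains the cycle b–g–e–d–h–c–a–f–b, so G is not a forest; only forests have treewidth ≤ 1, hence tw(G) ≥ 2. The upper and lower bounds meet at 2, so that is the treewidth.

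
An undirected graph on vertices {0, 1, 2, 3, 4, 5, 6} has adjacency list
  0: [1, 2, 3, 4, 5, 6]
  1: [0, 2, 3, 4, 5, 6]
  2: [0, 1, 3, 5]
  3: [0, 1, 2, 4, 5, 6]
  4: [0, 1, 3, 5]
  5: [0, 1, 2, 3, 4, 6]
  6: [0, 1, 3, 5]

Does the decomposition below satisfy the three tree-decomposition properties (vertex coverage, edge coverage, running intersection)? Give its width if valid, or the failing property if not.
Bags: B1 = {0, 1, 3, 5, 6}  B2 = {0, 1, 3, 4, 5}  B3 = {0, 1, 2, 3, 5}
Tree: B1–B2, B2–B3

Every vertex of G appears in some bag (union = {0, 1, 2, 3, 4, 5, 6}); every edge is covered by a bag; and for each vertex v the set of bags containing v is connected in the bag tree. The decomposition is therefore valid. The largest bag has 5 vertices, so the width is 4.

Yes; width 4.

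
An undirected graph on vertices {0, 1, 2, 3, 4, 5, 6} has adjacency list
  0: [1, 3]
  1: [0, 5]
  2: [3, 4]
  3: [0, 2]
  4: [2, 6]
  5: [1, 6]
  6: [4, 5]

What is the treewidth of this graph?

A width-2 tree decomposition is:
Bags: B1 = {2, 4, 6}  B2 = {2, 5, 6}  B3 = {1, 2, 5}  B4 = {0, 1, 2}  B5 = {0, 2, 3}
Tree: B1–B2, B2–B3, B3–B4, B4–B5
Every bag has size at most 3, so the width is 3 − 1 = 2 and tw(G) ≤ 2. Since 2–4–6–5–1–0–3–2 is a cycle in G, G is not acyclic. Forests are exactly the graphs of treewidth ≤ 1, so tw(G) ≥ 2. Combining the bounds, tw(G) = 2.

2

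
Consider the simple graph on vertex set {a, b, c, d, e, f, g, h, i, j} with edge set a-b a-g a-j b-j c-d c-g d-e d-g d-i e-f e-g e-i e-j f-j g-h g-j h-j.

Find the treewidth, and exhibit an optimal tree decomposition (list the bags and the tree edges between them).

Every bag has size at most 3, so the width is 3 − 1 = 2 and tw(G) ≤ 2. On the other hand G contains the 3-clique {d, e, g}. A clique must lie in a single bag of any decomposition, so no decomposition can have width below 2. Therefore the treewidth is 2.

Treewidth 2.
Bags: B1 = {e, g, j}  B2 = {d, e, g}  B3 = {a, g, j}  B4 = {a, b, j}  B5 = {c, d, g}  B6 = {d, e, i}  B7 = {e, f, j}  B8 = {g, h, j}
Tree: B1–B2, B1–B3, B3–B4, B2–B5, B2–B6, B1–B7, B3–B8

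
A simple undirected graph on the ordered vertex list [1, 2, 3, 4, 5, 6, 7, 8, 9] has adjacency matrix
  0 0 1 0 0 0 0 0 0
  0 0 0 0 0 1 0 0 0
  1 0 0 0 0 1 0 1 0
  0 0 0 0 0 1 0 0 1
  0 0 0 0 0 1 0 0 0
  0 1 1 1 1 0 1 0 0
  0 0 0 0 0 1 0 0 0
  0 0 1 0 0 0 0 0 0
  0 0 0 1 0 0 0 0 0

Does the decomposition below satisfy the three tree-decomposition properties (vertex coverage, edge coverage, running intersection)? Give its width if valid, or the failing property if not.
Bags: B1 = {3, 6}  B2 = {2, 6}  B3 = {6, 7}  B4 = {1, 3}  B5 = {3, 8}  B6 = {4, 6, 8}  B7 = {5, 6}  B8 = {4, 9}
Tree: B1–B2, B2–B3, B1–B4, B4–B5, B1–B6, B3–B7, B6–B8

No — bags containing vertex 8 are not connected in the tree.

A tree decomposition must satisfy three properties: every vertex lies in some bag; for every edge, both endpoints lie together in some bag; and for every vertex, the bags containing it form a connected subtree. Here bags containing vertex 8 are not connected in the tree, so the decomposition is invalid.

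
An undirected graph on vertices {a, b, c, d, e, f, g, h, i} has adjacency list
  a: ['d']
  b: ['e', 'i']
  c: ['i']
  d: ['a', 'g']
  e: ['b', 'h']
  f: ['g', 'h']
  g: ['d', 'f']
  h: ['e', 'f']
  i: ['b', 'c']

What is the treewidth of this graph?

1

A width-1 tree decomposition is:
Bags: B1 = {a, d}  B2 = {d, g}  B3 = {f, g}  B4 = {f, h}  B5 = {e, h}  B6 = {b, e}  B7 = {b, i}  B8 = {c, i}
Tree: B1–B2, B2–B3, B3–B4, B4–B5, B5–B6, B6–B7, B7–B8
The largest bag has 2 vertices, giving width 1; this decomposition certifies tw(G) ≤ 1. G has an edge, so its treewidth is at least 1. Therefore the treewidth is 1.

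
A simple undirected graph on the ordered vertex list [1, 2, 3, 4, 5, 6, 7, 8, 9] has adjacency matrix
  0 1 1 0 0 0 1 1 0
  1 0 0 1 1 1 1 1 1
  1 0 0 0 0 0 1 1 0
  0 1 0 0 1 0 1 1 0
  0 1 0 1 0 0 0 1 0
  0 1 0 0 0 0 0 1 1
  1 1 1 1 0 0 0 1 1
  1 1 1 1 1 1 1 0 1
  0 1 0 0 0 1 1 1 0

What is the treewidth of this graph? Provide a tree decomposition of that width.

Each bag holds 4 vertices, so the decomposition has width 3, which upper-bounds the treewidth. Conversely, {2, 4, 5, 8} is a clique of size 4, and the vertices of any clique must share a bag in every tree decomposition; so some bag has ≥ 4 vertices and tw(G) ≥ 3. The upper and lower bounds meet at 3, so that is the treewidth.

Treewidth 3.
One such decomposition:
Bags: B1 = {1, 2, 7, 8}  B2 = {2, 4, 7, 8}  B3 = {2, 7, 8, 9}  B4 = {2, 6, 8, 9}  B5 = {2, 4, 5, 8}  B6 = {1, 3, 7, 8}
Tree: B1–B2, B1–B3, B3–B4, B2–B5, B1–B6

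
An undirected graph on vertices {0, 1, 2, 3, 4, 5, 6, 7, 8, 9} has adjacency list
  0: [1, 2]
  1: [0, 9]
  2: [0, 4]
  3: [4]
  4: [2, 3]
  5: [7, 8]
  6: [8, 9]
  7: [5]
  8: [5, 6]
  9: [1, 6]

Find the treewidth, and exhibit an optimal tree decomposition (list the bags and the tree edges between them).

Every bag has size at most 2, so the width is 2 − 1 = 1 and tw(G) ≤ 1. Any graph with an edge has treewidth ≥ 1, and G has the edge 7–5. Therefore the treewidth is 1.

Treewidth 1.
One such decomposition:
Bags: B1 = {5, 7}  B2 = {5, 8}  B3 = {6, 8}  B4 = {6, 9}  B5 = {1, 9}  B6 = {0, 1}  B7 = {0, 2}  B8 = {2, 4}  B9 = {3, 4}
Tree: B1–B2, B2–B3, B3–B4, B4–B5, B5–B6, B6–B7, B7–B8, B8–B9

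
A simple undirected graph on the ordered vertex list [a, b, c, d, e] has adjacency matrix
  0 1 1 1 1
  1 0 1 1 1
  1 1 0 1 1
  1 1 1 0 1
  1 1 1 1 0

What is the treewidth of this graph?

A width-4 tree decomposition is:
Bags: B1 = {a, b, c, d, e}
Tree: (single bag)
A single bag containing all 5 vertices is trivially a valid decomposition of width 4. Conversely, {a, b, c, d, e} is a clique of size 5, and the vertices of any clique must share a bag in every tree decomposition; so some bag has ≥ 5 vertices and tw(G) ≥ 4. The upper and lower bounds meet at 4, so that is the treewidth.

4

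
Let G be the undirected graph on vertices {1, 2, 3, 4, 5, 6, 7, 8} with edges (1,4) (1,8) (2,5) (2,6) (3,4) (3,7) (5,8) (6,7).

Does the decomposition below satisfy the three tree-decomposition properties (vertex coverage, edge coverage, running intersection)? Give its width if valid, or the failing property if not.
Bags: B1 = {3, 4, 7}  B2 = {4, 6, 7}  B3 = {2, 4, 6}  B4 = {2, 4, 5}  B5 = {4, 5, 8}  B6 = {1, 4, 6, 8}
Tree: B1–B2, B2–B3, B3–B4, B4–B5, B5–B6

A tree decomposition must satisfy three properties: every vertex lies in some bag; for every edge, both endpoints lie together in some bag; and for every vertex, the bags containing it form a connected subtree. Here bags containing vertex 6 are not connected in the tree, so the decomposition is invalid.

No — bags containing vertex 6 are not connected in the tree.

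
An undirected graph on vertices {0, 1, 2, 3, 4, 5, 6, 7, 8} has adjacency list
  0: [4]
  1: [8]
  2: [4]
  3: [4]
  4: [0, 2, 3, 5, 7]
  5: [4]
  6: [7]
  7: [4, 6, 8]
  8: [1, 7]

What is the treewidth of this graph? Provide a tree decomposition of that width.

Treewidth 1.
One such decomposition:
Bags: B1 = {6, 7}  B2 = {4, 7}  B3 = {2, 4}  B4 = {4, 5}  B5 = {0, 4}  B6 = {7, 8}  B7 = {1, 8}  B8 = {3, 4}
Tree: B1–B2, B2–B3, B3–B4, B4–B5, B2–B6, B6–B7, B5–B8

The largest bag has 2 vertices, giving width 1; this decomposition certifies tw(G) ≤ 1. G has an edge, so its treewidth is at least 1. Therefore the treewidth is 1.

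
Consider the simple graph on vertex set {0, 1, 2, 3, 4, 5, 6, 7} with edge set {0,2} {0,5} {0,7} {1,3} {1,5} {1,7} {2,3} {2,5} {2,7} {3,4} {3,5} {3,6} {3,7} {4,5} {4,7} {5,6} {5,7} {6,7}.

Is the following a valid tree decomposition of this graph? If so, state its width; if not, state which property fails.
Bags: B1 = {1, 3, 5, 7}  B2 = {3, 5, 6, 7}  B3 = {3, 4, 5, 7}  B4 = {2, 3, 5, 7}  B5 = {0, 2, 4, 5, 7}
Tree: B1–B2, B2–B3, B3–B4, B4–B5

No — bags containing vertex 4 are not connected in the tree.

A tree decomposition must satisfy three properties: every vertex lies in some bag; for every edge, both endpoints lie together in some bag; and for every vertex, the bags containing it form a connected subtree. Here bags containing vertex 4 are not connected in the tree, so the decomposition is invalid.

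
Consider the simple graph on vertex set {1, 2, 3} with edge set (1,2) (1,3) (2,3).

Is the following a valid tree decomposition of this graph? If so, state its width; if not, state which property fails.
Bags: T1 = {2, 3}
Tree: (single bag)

No — vertex 1 appears in no bag.

A tree decomposition must satisfy three properties: every vertex lies in some bag; for every edge, both endpoints lie together in some bag; and for every vertex, the bags containing it form a connected subtree. Here vertex 1 appears in no bag, so the decomposition is invalid.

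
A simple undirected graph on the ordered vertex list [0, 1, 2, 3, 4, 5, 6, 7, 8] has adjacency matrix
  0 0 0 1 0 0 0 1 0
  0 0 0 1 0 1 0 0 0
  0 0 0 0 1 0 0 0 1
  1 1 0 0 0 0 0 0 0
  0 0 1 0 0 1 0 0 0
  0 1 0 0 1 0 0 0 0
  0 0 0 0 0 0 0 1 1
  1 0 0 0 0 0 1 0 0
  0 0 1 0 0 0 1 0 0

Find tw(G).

A width-2 tree decomposition is:
Bags: B1 = {2, 4, 8}  B2 = {4, 5, 8}  B3 = {1, 5, 8}  B4 = {1, 3, 8}  B5 = {0, 3, 8}  B6 = {0, 7, 8}  B7 = {6, 7, 8}
Tree: B1–B2, B2–B3, B3–B4, B4–B5, B5–B6, B6–B7
The largest bag has 3 vertices, giving width 2; this decomposition certifies tw(G) ≤ 2. The edges 8–2–4–5–1–3–0–7–6–8 form a cycle, so G is not a tree and its treewidth is at least 2. Therefore the treewidth is 2.

2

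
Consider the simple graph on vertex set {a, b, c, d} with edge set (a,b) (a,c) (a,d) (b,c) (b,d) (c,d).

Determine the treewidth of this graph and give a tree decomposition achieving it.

With just one bag of size 4, the width is 4 − 1 = 3, so tw(G) ≤ 3. On the other hand G contains the 4-clique {a, b, c, d}. A clique must lie in a single bag of any decomposition, so no decomposition can have width below 3. The upper and lower bounds meet at 3, so that is the treewidth.

Treewidth 3.
One optimal decomposition is:
Bags: B1 = {a, b, c, d}
Tree: (single bag)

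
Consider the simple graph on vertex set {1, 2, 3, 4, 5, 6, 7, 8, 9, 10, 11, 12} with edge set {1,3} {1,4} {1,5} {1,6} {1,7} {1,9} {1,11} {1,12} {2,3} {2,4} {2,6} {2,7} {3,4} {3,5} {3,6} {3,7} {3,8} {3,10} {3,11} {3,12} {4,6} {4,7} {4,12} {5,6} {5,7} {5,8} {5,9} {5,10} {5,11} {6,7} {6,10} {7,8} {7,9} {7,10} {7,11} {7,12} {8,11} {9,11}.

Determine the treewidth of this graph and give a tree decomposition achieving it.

The largest bag has 5 vertices, giving width 4; this decomposition certifies tw(G) ≤ 4. On the other hand G contains the 5-clique {1, 5, 7, 9, 11}. A clique must lie in a single bag of any decomposition, so no decomposition can have width below 4. The upper and lower bounds meet at 4, so that is the treewidth.

Treewidth 4.
One such decomposition:
Bags: B1 = {1, 3, 4, 6, 7}  B2 = {1, 3, 5, 6, 7}  B3 = {1, 3, 5, 7, 11}  B4 = {1, 3, 4, 7, 12}  B5 = {2, 3, 4, 6, 7}  B6 = {3, 5, 7, 8, 11}  B7 = {3, 5, 6, 7, 10}  B8 = {1, 5, 7, 9, 11}
Tree: B1–B2, B2–B3, B1–B4, B1–B5, B3–B6, B2–B7, B3–B8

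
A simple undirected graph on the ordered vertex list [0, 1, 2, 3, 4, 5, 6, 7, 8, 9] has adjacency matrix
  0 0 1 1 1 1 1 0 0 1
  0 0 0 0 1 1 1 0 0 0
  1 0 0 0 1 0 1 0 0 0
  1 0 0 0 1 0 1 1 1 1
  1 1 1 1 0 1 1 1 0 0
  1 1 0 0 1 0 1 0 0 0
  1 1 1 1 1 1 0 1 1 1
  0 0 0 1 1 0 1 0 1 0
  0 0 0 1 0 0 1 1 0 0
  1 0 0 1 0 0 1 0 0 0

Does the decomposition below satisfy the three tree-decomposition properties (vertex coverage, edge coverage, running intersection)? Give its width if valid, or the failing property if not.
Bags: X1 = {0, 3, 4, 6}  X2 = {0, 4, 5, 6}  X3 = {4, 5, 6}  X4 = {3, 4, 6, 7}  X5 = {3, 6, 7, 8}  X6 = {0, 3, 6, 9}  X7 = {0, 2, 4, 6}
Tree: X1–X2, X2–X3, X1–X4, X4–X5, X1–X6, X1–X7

A tree decomposition must satisfy three properties: every vertex lies in some bag; for every edge, both endpoints lie together in some bag; and for every vertex, the bags containing it form a connected subtree. Here vertex 1 appears in no bag, so the decomposition is invalid.

No — vertex 1 appears in no bag.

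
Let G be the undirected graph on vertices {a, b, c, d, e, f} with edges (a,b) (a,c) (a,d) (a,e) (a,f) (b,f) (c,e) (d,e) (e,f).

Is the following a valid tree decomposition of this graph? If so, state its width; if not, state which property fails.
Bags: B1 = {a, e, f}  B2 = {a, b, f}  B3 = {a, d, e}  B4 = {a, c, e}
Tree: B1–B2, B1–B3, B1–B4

Checking the three conditions: (i) the bags cover all of {a, b, c, d, e, f}; (ii) for each edge, some bag contains both endpoints; (iii) the bags containing any fixed vertex form a subtree. All hold, so the decomposition is valid with width 3 − 1 = 2.

Yes; width 2.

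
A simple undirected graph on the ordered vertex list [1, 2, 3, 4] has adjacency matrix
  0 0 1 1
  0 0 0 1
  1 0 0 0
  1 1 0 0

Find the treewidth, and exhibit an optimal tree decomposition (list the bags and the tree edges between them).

Treewidth 1.
One such decomposition:
Bags: B1 = {1, 4}  B2 = {2, 4}  B3 = {1, 3}
Tree: B1–B2, B1–B3

The largest bag has 2 vertices, giving width 1; this decomposition certifies tw(G) ≤ 1. Any graph with an edge has treewidth ≥ 1, and G has the edge 1–4. Combining the bounds, tw(G) = 1.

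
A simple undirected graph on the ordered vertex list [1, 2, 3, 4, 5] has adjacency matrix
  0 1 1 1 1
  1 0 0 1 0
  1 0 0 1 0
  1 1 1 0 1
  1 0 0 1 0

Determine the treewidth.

A width-2 tree decomposition is:
Bags: B1 = {1, 4, 5}  B2 = {1, 2, 4}  B3 = {1, 3, 4}
Tree: B1–B2, B1–B3
Every bag has size at most 3, so the width is 3 − 1 = 2 and tw(G) ≤ 2. Conversely, {1, 2, 4} is a clique of size 3, and the vertices of any clique must share a bag in every tree decomposition; so some bag has ≥ 3 vertices and tw(G) ≥ 2. Hence tw(G) = 2 exactly.

2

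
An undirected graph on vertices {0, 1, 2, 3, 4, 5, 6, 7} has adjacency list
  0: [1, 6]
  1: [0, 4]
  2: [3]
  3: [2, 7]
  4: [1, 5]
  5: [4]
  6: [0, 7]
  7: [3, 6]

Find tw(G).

1

A width-1 tree decomposition is:
Bags: B1 = {4, 5}  B2 = {1, 4}  B3 = {0, 1}  B4 = {0, 6}  B5 = {6, 7}  B6 = {3, 7}  B7 = {2, 3}
Tree: B1–B2, B2–B3, B3–B4, B4–B5, B5–B6, B6–B7
Every bag has size at most 2, so the width is 2 − 1 = 1 and tw(G) ≤ 1. Any graph with an edge has treewidth ≥ 1, and G has the edge 5–4. Hence tw(G) = 1 exactly.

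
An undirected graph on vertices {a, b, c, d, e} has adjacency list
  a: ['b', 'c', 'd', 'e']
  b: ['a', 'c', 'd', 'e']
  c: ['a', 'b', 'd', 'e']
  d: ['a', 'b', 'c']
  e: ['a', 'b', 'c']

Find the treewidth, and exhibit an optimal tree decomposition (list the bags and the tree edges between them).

Treewidth 3.
Bags: B1 = {a, b, c, e}  B2 = {a, b, c, d}
Tree: B1–B2

The largest bag has 4 vertices, giving width 3; this decomposition certifies tw(G) ≤ 3. On the other hand G contains the 4-clique {a, b, c, d}. A clique must lie in a single bag of any decomposition, so no decomposition can have width below 3. The upper and lower bounds meet at 3, so that is the treewidth.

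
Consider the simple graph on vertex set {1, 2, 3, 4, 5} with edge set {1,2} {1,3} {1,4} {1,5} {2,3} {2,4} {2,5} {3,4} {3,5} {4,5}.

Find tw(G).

4

A width-4 tree decomposition is:
Bags: B1 = {1, 2, 3, 4, 5}
Tree: (single bag)
With just one bag of size 5, the width is 5 − 1 = 4, so tw(G) ≤ 4. On the other hand G contains the 5-clique {1, 2, 3, 4, 5}. A clique must lie in a single bag of any decomposition, so no decomposition can have width below 4. Combining the bounds, tw(G) = 4.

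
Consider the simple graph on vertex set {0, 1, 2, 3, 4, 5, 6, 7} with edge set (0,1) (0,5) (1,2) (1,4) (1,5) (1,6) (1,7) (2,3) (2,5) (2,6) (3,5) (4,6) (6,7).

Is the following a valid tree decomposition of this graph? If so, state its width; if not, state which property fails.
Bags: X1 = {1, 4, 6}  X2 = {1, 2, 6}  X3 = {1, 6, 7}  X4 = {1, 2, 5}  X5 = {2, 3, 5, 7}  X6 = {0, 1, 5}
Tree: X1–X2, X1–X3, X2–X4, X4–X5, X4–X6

A tree decomposition must satisfy three properties: every vertex lies in some bag; for every edge, both endpoints lie together in some bag; and for every vertex, the bags containing it form a connected subtree. Here bags containing vertex 7 are not connected in the tree, so the decomposition is invalid.

No — bags containing vertex 7 are not connected in the tree.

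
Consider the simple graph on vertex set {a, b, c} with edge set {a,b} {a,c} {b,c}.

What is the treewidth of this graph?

2

A width-2 tree decomposition is:
Bags: B1 = {a, b, c}
Tree: (single bag)
A single bag containing all 3 vertices is trivially a valid decomposition of width 2. For the lower bound, the 3 vertices {a, b, c} are pairwise adjacent, and any tree decomposition puts a clique entirely inside one bag — forcing width ≥ 2. The upper and lower bounds meet at 2, so that is the treewidth.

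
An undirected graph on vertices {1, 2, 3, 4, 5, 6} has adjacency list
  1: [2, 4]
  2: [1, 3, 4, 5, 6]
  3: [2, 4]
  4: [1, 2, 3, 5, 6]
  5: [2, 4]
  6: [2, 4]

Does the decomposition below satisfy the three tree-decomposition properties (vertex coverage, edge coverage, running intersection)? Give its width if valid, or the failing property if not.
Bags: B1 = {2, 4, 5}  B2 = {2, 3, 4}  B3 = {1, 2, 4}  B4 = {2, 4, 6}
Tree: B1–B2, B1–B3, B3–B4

Checking the three conditions: (i) the bags cover all of {1, 2, 3, 4, 5, 6}; (ii) for each edge, some bag contains both endpoints; (iii) the bags containing any fixed vertex form a subtree. All hold, so the decomposition is valid with width 3 − 1 = 2.

Yes; width 2.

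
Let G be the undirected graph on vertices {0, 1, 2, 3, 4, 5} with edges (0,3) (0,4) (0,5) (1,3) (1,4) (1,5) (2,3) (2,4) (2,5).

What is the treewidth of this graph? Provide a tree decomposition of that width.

Treewidth 3.
One optimal decomposition is:
Bags: B1 = {2, 3, 4, 5}  B2 = {0, 3, 4, 5}  B3 = {1, 3, 4, 5}
Tree: B1–B2, B2–B3

Every bag has size at most 4, so the width is 4 − 1 = 3 and tw(G) ≤ 3. For the lower bound: the 4 vertex sets {2,4}, {0,3}, {5}, {1} are disjoint, each induces a connected subgraph, and every pair is joined by at least one edge of G. Contracting each set to a single vertex therefore yields K_{4} as a minor, and since treewidth is minor-monotone, tw(G) ≥ tw(K_{4}) = 3. Hence tw(G) = 3 exactly.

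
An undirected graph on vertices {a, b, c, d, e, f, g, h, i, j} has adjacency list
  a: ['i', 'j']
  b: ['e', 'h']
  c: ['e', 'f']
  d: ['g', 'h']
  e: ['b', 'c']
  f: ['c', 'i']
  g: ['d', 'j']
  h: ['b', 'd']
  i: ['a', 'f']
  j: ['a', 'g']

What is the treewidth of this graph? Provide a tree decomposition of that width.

Treewidth 2.
One optimal decomposition is:
Bags: B1 = {a, f, i}  B2 = {a, f, j}  B3 = {f, g, j}  B4 = {d, f, g}  B5 = {d, f, h}  B6 = {b, f, h}  B7 = {b, e, f}  B8 = {c, e, f}
Tree: B1–B2, B2–B3, B3–B4, B4–B5, B5–B6, B6–B7, B7–B8

The largest bag has 3 vertices, giving width 2; this decomposition certifies tw(G) ≤ 2. The edges f–i–a–j–g–d–h–b–e–c–f form a cycle, so G is not a tree and its treewidth is at least 2. Combining the bounds, tw(G) = 2.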